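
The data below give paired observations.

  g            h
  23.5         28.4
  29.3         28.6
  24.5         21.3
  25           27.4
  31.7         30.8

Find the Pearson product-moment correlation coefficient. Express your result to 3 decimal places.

n = 5, Σg = 134, Σh = 136.5, Σg² = 3640.88, Σh² = 3777.61, Σgh = 3688.59
nΣgh − ΣgΣh = 18442.95 − 18291 = 151.95
nΣg² − (Σg)² = 18204.4 − 17956 = 248.4; nΣh² − (Σh)² = 18888.05 − 18632.25 = 255.8
r = 151.95 / √(248.4 × 255.8) = 151.95 / 252.0728 ≈ 0.603

0.603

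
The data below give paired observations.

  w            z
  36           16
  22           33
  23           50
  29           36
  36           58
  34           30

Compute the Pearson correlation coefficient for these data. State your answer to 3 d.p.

n = 6, Σw = 180, Σz = 223, Σw² = 5602, Σz² = 9405, Σwz = 6604
nΣwz − ΣwΣz = 39624 − 40140 = -516
nΣw² − (Σw)² = 33612 − 32400 = 1212; nΣz² − (Σz)² = 56430 − 49729 = 6701
r = -516 / √(1212 × 6701) = -516 / 2849.8442 ≈ -0.181

-0.181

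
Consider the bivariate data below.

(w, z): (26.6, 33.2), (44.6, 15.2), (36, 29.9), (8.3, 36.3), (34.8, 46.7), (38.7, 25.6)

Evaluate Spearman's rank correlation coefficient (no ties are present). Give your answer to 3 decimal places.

-0.829

Rank w: 2, 6, 4, 1, 3, 5
Rank z: 4, 1, 3, 5, 6, 2
d = rank(w) − rank(z): -2, 5, 1, -4, -3, 3; Σd² = 64
ρ = 1 − 6Σd² / [n(n²−1)] = 1 − 6×64 / (6×35) = 1 − 384/210 ≈ -0.829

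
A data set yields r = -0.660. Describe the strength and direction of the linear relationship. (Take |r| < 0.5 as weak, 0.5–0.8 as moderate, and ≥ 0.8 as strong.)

r = -0.660 < 0 so the relationship is negative.
|r| = 0.660, which falls in the moderate range.

moderate negative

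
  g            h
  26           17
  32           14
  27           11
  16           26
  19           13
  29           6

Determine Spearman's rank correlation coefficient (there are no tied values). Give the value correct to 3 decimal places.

Rank g: 3, 6, 4, 1, 2, 5
Rank h: 5, 4, 2, 6, 3, 1
d = rank(g) − rank(h): -2, 2, 2, -5, -1, 4; Σd² = 54
ρ = 1 − 6Σd² / [n(n²−1)] = 1 − 6×54 / (6×35) = 1 − 324/210 ≈ -0.543

-0.543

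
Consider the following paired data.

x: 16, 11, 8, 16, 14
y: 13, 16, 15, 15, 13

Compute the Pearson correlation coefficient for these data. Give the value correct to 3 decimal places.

-0.538

n = 5, Σx = 65, Σy = 72, Σx² = 893, Σy² = 1044, Σxy = 926
nΣxy − ΣxΣy = 4630 − 4680 = -50
nΣx² − (Σx)² = 4465 − 4225 = 240; nΣy² − (Σy)² = 5220 − 5184 = 36
r = -50 / √(240 × 36) = -50 / 92.9516 ≈ -0.538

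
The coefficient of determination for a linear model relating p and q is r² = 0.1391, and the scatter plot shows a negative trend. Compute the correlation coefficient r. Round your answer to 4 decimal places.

-0.3730

|r| = √0.1391 = 0.3730
The association is negative, so r = −0.3730.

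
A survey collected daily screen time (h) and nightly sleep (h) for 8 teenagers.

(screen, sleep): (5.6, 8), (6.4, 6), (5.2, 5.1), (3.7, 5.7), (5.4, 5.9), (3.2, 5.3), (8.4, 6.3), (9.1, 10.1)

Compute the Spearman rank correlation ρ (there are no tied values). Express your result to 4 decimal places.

0.8571

Rank screen: 5, 6, 3, 2, 4, 1, 7, 8
Rank sleep: 7, 5, 1, 3, 4, 2, 6, 8
d = rank(screen) − rank(sleep): -2, 1, 2, -1, 0, -1, 1, 0; Σd² = 12
ρ = 1 − 6Σd² / [n(n²−1)] = 1 − 6×12 / (8×63) = 1 − 72/504 ≈ 0.8571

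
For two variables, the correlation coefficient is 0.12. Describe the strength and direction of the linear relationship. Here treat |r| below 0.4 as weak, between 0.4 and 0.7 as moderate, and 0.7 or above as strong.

r = 0.12 > 0 so the relationship is positive.
|r| = 0.12, which falls in the weak range.

weak positive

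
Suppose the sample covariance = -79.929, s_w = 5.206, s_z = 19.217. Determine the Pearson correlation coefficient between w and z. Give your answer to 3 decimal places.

-0.799

r = Cov(w,z) / (s_w · s_z) = -79.929 / (5.206 × 19.217)
  = -79.929 / 100.0437 ≈ -0.799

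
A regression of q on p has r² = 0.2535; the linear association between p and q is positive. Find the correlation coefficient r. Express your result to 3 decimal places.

|r| = √0.2535 = 0.503
The association is positive, so r = 0.503.

0.503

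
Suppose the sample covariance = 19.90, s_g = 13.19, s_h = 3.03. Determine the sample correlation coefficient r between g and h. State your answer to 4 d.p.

r = Cov(g,h) / (s_g · s_h) = 19.90 / (13.19 × 3.03)
  = 19.90 / 39.9657 ≈ 0.4979

0.4979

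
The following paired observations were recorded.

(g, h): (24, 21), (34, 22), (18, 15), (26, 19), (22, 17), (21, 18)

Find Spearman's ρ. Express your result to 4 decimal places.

0.8857

Rank g: 4, 6, 1, 5, 3, 2
Rank h: 5, 6, 1, 4, 2, 3
d = rank(g) − rank(h): -1, 0, 0, 1, 1, -1; Σd² = 4
ρ = 1 − 6Σd² / [n(n²−1)] = 1 − 6×4 / (6×35) = 1 − 24/210 ≈ 0.8857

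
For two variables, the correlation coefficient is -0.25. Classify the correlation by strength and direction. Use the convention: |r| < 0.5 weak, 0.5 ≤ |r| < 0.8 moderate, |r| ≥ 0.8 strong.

weak negative

r = -0.25 < 0 so the relationship is negative.
|r| = 0.25, which falls in the weak range.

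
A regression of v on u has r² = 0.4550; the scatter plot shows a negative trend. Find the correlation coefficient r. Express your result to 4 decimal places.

|r| = √0.4550 = 0.6745
The association is negative, so r = −0.6745.

-0.6745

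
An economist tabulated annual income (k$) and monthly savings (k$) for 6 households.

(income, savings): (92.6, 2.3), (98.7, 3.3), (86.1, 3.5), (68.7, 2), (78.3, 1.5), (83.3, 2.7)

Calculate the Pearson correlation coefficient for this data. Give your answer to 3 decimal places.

n = 6, Σx = 507.7, Σy = 15.3, Σx² = 43519.13, Σy² = 41.97, Σxy = 1319.8
nΣxy − ΣxΣy = 7918.8 − 7767.81 = 150.99
nΣx² − (Σx)² = 261114.78 − 257759.29 = 3355.49; nΣy² − (Σy)² = 251.82 − 234.09 = 17.73
r = 150.99 / √(3355.49 × 17.73) = 150.99 / 243.9115 ≈ 0.619

0.619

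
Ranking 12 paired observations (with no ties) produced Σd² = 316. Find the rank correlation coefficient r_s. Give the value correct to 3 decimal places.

-0.105

ρ = 1 − 6Σd² / [n(n²−1)] = 1 − 6×316 / (12×143)
  = 1 − 1896/1716 = 1 − 1.1049 ≈ -0.105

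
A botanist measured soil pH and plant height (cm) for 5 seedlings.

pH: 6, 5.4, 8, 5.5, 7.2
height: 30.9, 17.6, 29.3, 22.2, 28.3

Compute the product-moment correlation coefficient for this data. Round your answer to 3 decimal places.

0.670

n = 5, Σx = 32.1, Σy = 128.3, Σx² = 211.25, Σy² = 3416.79, Σxy = 840.7
nΣxy − ΣxΣy = 4203.5 − 4118.43 = 85.07
nΣx² − (Σx)² = 1056.25 − 1030.41 = 25.84; nΣy² − (Σy)² = 17083.95 − 16460.89 = 623.06
r = 85.07 / √(25.84 × 623.06) = 85.07 / 126.8853 ≈ 0.670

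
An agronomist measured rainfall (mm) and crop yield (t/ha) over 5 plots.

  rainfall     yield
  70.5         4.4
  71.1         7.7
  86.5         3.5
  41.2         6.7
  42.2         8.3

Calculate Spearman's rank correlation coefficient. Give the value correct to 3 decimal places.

-0.500

Rank rainfall: 3, 4, 5, 1, 2
Rank yield: 2, 4, 1, 3, 5
d = rank(rainfall) − rank(yield): 1, 0, 4, -2, -3; Σd² = 30
ρ = 1 − 6Σd² / [n(n²−1)] = 1 − 6×30 / (5×24) = 1 − 180/120 ≈ -0.500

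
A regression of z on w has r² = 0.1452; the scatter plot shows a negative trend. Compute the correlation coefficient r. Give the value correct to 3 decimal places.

-0.381

|r| = √0.1452 = 0.381
The association is negative, so r = −0.381.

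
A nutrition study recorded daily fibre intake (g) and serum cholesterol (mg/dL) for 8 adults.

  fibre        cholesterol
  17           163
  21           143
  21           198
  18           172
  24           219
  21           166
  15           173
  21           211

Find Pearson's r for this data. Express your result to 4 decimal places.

n = 8, Σx = 158, Σy = 1445, Σx² = 3178, Σy² = 265773, Σxy = 28796
nΣxy − ΣxΣy = 230368 − 228310 = 2058
nΣx² − (Σx)² = 25424 − 24964 = 460; nΣy² − (Σy)² = 2126184 − 2088025 = 38159
r = 2058 / √(460 × 38159) = 2058 / 4189.6468 ≈ 0.4912

0.4912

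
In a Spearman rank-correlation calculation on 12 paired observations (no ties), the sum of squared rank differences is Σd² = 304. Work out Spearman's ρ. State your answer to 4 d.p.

-0.0629

ρ = 1 − 6Σd² / [n(n²−1)] = 1 − 6×304 / (12×143)
  = 1 − 1824/1716 = 1 − 1.06294 ≈ -0.0629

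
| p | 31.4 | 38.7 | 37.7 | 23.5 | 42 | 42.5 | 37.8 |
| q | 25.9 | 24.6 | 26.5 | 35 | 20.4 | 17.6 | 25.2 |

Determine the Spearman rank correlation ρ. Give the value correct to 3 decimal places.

Rank p: 2, 5, 3, 1, 6, 7, 4
Rank q: 5, 3, 6, 7, 2, 1, 4
d = rank(p) − rank(q): -3, 2, -3, -6, 4, 6, 0; Σd² = 110
ρ = 1 − 6Σd² / [n(n²−1)] = 1 − 6×110 / (7×48) = 1 − 660/336 ≈ -0.964

-0.964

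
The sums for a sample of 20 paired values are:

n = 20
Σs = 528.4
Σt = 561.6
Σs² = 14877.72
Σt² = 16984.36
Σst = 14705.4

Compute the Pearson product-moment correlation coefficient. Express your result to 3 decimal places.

-0.125

r = (nΣst − ΣsΣt) / √[(nΣs² − (Σs)²)(nΣt² − (Σt)²)]
Numerator: 20×14705.4 − 528.4×561.6 = -2641.44
Denominator: √[(297554.4 − 279206.56)(339687.2 − 315394.56)] = √[18347.84 × 24292.64] = 21112.0220
r = -2641.44 / 21112.0220 ≈ -0.125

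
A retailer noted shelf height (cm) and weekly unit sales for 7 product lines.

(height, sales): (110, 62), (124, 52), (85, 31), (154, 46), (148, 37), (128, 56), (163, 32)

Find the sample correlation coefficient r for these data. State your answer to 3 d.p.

-0.162

n = 7, Σx = 912, Σy = 316, Σx² = 123274, Σy² = 15154, Σxy = 40847
nΣxy − ΣxΣy = 285929 − 288192 = -2263
nΣx² − (Σx)² = 862918 − 831744 = 31174; nΣy² − (Σy)² = 106078 − 99856 = 6222
r = -2263 / √(31174 × 6222) = -2263 / 13927.1184 ≈ -0.162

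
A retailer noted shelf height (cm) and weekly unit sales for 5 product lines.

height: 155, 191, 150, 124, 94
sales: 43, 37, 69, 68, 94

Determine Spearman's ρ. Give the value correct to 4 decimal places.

-0.9000

Rank height: 4, 5, 3, 2, 1
Rank sales: 2, 1, 4, 3, 5
d = rank(height) − rank(sales): 2, 4, -1, -1, -4; Σd² = 38
ρ = 1 − 6Σd² / [n(n²−1)] = 1 − 6×38 / (5×24) = 1 − 228/120 ≈ -0.9000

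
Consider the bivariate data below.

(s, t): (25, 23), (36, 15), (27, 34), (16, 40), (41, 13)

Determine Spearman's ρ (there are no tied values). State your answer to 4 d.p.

-0.9000

Rank s: 2, 4, 3, 1, 5
Rank t: 3, 2, 4, 5, 1
d = rank(s) − rank(t): -1, 2, -1, -4, 4; Σd² = 38
ρ = 1 − 6Σd² / [n(n²−1)] = 1 − 6×38 / (5×24) = 1 − 228/120 ≈ -0.9000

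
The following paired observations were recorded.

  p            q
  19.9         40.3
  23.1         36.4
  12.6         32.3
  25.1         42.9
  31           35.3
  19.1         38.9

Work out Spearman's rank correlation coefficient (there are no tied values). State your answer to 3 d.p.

0.257

Rank p: 3, 4, 1, 5, 6, 2
Rank q: 5, 3, 1, 6, 2, 4
d = rank(p) − rank(q): -2, 1, 0, -1, 4, -2; Σd² = 26
ρ = 1 − 6Σd² / [n(n²−1)] = 1 − 6×26 / (6×35) = 1 − 156/210 ≈ 0.257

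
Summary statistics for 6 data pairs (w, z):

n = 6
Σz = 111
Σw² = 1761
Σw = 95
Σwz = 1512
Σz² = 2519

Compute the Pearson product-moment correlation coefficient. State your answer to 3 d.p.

-0.710

r = (nΣwz − ΣwΣz) / √[(nΣw² − (Σw)²)(nΣz² − (Σz)²)]
Numerator: 6×1512 − 95×111 = -1473
Denominator: √[(10566 − 9025)(15114 − 12321)] = √[1541 × 2793] = 2074.6115
r = -1473 / 2074.6115 ≈ -0.710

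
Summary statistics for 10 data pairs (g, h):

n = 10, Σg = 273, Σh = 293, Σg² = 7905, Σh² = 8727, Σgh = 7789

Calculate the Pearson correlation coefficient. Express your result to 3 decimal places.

r = (nΣgh − ΣgΣh) / √[(nΣg² − (Σg)²)(nΣh² − (Σh)²)]
Numerator: 10×7789 − 273×293 = -2099
Denominator: √[(79050 − 74529)(87270 − 85849)] = √[4521 × 1421] = 2534.6284
r = -2099 / 2534.6284 ≈ -0.828

-0.828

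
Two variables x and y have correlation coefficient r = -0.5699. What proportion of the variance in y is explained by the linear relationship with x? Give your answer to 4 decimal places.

0.3248

r² = (-0.5699)² = 0.3248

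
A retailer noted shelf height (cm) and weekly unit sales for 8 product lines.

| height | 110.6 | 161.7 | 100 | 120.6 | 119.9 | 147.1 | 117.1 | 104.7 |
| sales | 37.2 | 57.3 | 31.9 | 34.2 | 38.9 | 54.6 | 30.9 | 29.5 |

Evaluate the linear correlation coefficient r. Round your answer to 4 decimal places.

0.9422

n = 8, Σx = 981.7, Σy = 314.5, Σx² = 123612.53, Σy² = 13173.81, Σxy = 40097.06
nΣxy − ΣxΣy = 320776.48 − 308744.65 = 12031.83
nΣx² − (Σx)² = 988900.24 − 963734.89 = 25165.35; nΣy² − (Σy)² = 105390.48 − 98910.25 = 6480.23
r = 12031.83 / √(25165.35 × 6480.23) = 12031.83 / 12770.1706 ≈ 0.9422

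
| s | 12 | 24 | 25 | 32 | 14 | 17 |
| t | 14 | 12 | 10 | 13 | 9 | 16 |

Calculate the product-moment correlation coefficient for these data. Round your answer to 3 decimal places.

-0.095

n = 6, Σs = 124, Σt = 74, Σs² = 2854, Σt² = 946, Σst = 1520
nΣst − ΣsΣt = 9120 − 9176 = -56
nΣs² − (Σs)² = 17124 − 15376 = 1748; nΣt² − (Σt)² = 5676 − 5476 = 200
r = -56 / √(1748 × 200) = -56 / 591.2698 ≈ -0.095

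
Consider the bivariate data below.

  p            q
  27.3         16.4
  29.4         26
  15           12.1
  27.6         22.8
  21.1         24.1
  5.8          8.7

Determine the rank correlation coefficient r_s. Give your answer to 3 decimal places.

0.829

Rank p: 4, 6, 2, 5, 3, 1
Rank q: 3, 6, 2, 4, 5, 1
d = rank(p) − rank(q): 1, 0, 0, 1, -2, 0; Σd² = 6
ρ = 1 − 6Σd² / [n(n²−1)] = 1 − 6×6 / (6×35) = 1 − 36/210 ≈ 0.829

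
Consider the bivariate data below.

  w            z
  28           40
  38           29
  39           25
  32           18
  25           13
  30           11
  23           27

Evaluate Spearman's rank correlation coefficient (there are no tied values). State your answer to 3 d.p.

0.036

Rank w: 3, 6, 7, 5, 2, 4, 1
Rank z: 7, 6, 4, 3, 2, 1, 5
d = rank(w) − rank(z): -4, 0, 3, 2, 0, 3, -4; Σd² = 54
ρ = 1 − 6Σd² / [n(n²−1)] = 1 − 6×54 / (7×48) = 1 − 324/336 ≈ 0.036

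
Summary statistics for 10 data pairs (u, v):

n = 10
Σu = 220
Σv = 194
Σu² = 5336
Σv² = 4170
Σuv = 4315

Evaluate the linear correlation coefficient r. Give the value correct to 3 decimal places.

r = (nΣuv − ΣuΣv) / √[(nΣu² − (Σu)²)(nΣv² − (Σv)²)]
Numerator: 10×4315 − 220×194 = 470
Denominator: √[(53360 − 48400)(41700 − 37636)] = √[4960 × 4064] = 4489.7038
r = 470 / 4489.7038 ≈ 0.105

0.105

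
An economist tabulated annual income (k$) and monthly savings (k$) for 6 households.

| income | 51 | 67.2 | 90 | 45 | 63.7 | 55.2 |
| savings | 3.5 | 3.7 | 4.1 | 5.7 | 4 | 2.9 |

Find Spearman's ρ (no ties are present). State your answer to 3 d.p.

0.029

Rank income: 2, 5, 6, 1, 4, 3
Rank savings: 2, 3, 5, 6, 4, 1
d = rank(income) − rank(savings): 0, 2, 1, -5, 0, 2; Σd² = 34
ρ = 1 − 6Σd² / [n(n²−1)] = 1 − 6×34 / (6×35) = 1 − 204/210 ≈ 0.029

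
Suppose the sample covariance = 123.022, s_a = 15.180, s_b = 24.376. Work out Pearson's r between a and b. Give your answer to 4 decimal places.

r = Cov(a,b) / (s_a · s_b) = 123.022 / (15.180 × 24.376)
  = 123.022 / 370.0277 ≈ 0.3325

0.3325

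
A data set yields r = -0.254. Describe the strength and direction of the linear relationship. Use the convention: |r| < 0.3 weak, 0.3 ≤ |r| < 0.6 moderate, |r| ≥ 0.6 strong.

r = -0.254 < 0 so the relationship is negative.
|r| = 0.254, which falls in the weak range.

weak negative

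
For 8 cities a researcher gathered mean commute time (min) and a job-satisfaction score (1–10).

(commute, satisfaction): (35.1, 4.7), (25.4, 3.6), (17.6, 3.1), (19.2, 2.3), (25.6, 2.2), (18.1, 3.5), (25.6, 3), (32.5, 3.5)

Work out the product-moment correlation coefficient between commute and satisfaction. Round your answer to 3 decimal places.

n = 8, Σx = 199.1, Σy = 25.9, Σx² = 5250.15, Σy² = 88.29, Σxy = 665.35
nΣxy − ΣxΣy = 5322.8 − 5156.69 = 166.11
nΣx² − (Σx)² = 42001.2 − 39640.81 = 2360.39; nΣy² − (Σy)² = 706.32 − 670.81 = 35.51
r = 166.11 / √(2360.39 × 35.51) = 166.11 / 289.5124 ≈ 0.574

0.574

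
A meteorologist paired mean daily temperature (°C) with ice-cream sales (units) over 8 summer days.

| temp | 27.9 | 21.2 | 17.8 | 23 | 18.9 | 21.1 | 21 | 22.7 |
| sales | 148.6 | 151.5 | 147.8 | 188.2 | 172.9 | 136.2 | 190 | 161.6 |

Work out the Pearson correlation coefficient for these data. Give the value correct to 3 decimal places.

-0.055

n = 8, Σx = 173.6, Σy = 1296.8, Σx² = 3832.4, Σy² = 212957.7, Σxy = 28117.13
nΣxy − ΣxΣy = 224937.04 − 225124.48 = -187.44
nΣx² − (Σx)² = 30659.2 − 30136.96 = 522.24; nΣy² − (Σy)² = 1703661.6 − 1681690.24 = 21971.36
r = -187.44 / √(522.24 × 21971.36) = -187.44 / 3387.3770 ≈ -0.055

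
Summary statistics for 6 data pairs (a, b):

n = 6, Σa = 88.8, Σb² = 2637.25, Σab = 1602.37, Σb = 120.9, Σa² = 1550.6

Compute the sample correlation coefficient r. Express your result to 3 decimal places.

r = (nΣab − ΣaΣb) / √[(nΣa² − (Σa)²)(nΣb² − (Σb)²)]
Numerator: 6×1602.37 − 88.8×120.9 = -1121.7
Denominator: √[(9303.6 − 7885.44)(15823.5 − 14616.81)] = √[1418.16 × 1206.69] = 1308.1588
r = -1121.7 / 1308.1588 ≈ -0.857

-0.857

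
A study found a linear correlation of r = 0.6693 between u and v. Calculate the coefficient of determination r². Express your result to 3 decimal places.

r² = (0.6693)² = 0.448

0.448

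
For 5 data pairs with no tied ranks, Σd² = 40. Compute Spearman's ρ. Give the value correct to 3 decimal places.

-1.000

ρ = 1 − 6Σd² / [n(n²−1)] = 1 − 6×40 / (5×24)
  = 1 − 240/120 = 1 − 2.0000 ≈ -1.000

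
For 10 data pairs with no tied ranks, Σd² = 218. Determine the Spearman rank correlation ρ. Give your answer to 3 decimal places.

-0.321

ρ = 1 − 6Σd² / [n(n²−1)] = 1 − 6×218 / (10×99)
  = 1 − 1308/990 = 1 − 1.3212 ≈ -0.321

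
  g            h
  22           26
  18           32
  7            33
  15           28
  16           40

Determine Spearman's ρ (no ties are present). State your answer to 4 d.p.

Rank g: 5, 4, 1, 2, 3
Rank h: 1, 3, 4, 2, 5
d = rank(g) − rank(h): 4, 1, -3, 0, -2; Σd² = 30
ρ = 1 − 6Σd² / [n(n²−1)] = 1 − 6×30 / (5×24) = 1 − 180/120 ≈ -0.5000

-0.5000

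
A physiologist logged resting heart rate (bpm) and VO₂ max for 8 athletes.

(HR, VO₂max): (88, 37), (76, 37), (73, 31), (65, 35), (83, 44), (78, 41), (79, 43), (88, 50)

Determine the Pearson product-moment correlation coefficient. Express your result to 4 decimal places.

n = 8, Σx = 630, Σy = 318, Σx² = 50032, Σy² = 12890, Σxy = 25253
nΣxy − ΣxΣy = 202024 − 200340 = 1684
nΣx² − (Σx)² = 400256 − 396900 = 3356; nΣy² − (Σy)² = 103120 − 101124 = 1996
r = 1684 / √(3356 × 1996) = 1684 / 2588.1607 ≈ 0.6507

0.6507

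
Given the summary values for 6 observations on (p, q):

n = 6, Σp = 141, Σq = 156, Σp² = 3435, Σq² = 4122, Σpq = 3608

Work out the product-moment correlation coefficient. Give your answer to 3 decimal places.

-0.648

r = (nΣpq − ΣpΣq) / √[(nΣp² − (Σp)²)(nΣq² − (Σq)²)]
Numerator: 6×3608 − 141×156 = -348
Denominator: √[(20610 − 19881)(24732 − 24336)] = √[729 × 396] = 537.2932
r = -348 / 537.2932 ≈ -0.648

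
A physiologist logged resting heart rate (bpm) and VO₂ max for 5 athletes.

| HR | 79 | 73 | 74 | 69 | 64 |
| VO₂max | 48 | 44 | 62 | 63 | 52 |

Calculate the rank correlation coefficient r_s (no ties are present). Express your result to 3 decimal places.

Rank HR: 5, 3, 4, 2, 1
Rank VO₂max: 2, 1, 4, 5, 3
d = rank(HR) − rank(VO₂max): 3, 2, 0, -3, -2; Σd² = 26
ρ = 1 − 6Σd² / [n(n²−1)] = 1 − 6×26 / (5×24) = 1 − 156/120 ≈ -0.300

-0.300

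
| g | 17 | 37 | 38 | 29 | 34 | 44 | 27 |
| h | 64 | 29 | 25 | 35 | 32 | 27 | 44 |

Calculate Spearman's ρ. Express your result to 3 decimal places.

Rank g: 1, 5, 6, 3, 4, 7, 2
Rank h: 7, 3, 1, 5, 4, 2, 6
d = rank(g) − rank(h): -6, 2, 5, -2, 0, 5, -4; Σd² = 110
ρ = 1 − 6Σd² / [n(n²−1)] = 1 − 6×110 / (7×48) = 1 − 660/336 ≈ -0.964

-0.964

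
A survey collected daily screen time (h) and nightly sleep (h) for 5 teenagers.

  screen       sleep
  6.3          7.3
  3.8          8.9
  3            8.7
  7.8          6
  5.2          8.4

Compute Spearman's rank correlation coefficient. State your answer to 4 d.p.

-0.9000

Rank screen: 4, 2, 1, 5, 3
Rank sleep: 2, 5, 4, 1, 3
d = rank(screen) − rank(sleep): 2, -3, -3, 4, 0; Σd² = 38
ρ = 1 − 6Σd² / [n(n²−1)] = 1 − 6×38 / (5×24) = 1 − 228/120 ≈ -0.9000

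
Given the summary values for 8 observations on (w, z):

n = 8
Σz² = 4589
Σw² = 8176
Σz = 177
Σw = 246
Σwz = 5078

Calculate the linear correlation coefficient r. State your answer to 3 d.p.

r = (nΣwz − ΣwΣz) / √[(nΣw² − (Σw)²)(nΣz² − (Σz)²)]
Numerator: 8×5078 − 246×177 = -2918
Denominator: √[(65408 − 60516)(36712 − 31329)] = √[4892 × 5383] = 5131.6309
r = -2918 / 5131.6309 ≈ -0.569

-0.569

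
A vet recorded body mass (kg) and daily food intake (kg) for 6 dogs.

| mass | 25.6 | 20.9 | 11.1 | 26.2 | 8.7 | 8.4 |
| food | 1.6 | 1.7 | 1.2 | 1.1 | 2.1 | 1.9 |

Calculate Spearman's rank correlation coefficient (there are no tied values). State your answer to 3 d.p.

-0.771

Rank mass: 5, 4, 3, 6, 2, 1
Rank food: 3, 4, 2, 1, 6, 5
d = rank(mass) − rank(food): 2, 0, 1, 5, -4, -4; Σd² = 62
ρ = 1 − 6Σd² / [n(n²−1)] = 1 − 6×62 / (6×35) = 1 − 372/210 ≈ -0.771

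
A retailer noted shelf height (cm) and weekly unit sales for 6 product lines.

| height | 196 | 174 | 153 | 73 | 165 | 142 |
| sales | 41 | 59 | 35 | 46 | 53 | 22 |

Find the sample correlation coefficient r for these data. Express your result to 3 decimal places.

n = 6, Σx = 903, Σy = 256, Σx² = 144819, Σy² = 11796, Σxy = 38884
nΣxy − ΣxΣy = 233304 − 231168 = 2136
nΣx² − (Σx)² = 868914 − 815409 = 53505; nΣy² − (Σy)² = 70776 − 65536 = 5240
r = 2136 / √(53505 × 5240) = 2136 / 16744.1393 ≈ 0.128

0.128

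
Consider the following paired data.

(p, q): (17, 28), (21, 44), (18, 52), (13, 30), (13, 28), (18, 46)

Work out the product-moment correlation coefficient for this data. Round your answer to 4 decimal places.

0.7099

n = 6, Σp = 100, Σq = 228, Σp² = 1716, Σq² = 9224, Σpq = 3918
nΣpq − ΣpΣq = 23508 − 22800 = 708
nΣp² − (Σp)² = 10296 − 10000 = 296; nΣq² − (Σq)² = 55344 − 51984 = 3360
r = 708 / √(296 × 3360) = 708 / 997.2763 ≈ 0.7099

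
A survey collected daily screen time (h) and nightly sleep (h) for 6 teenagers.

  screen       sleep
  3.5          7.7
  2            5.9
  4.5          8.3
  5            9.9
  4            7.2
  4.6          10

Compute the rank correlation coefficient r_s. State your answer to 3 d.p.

0.886

Rank screen: 2, 1, 4, 6, 3, 5
Rank sleep: 3, 1, 4, 5, 2, 6
d = rank(screen) − rank(sleep): -1, 0, 0, 1, 1, -1; Σd² = 4
ρ = 1 − 6Σd² / [n(n²−1)] = 1 − 6×4 / (6×35) = 1 − 24/210 ≈ 0.886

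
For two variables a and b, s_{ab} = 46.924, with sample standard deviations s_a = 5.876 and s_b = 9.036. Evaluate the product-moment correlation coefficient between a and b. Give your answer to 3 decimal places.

r = Cov(a,b) / (s_a · s_b) = 46.924 / (5.876 × 9.036)
  = 46.924 / 53.0955 ≈ 0.884

0.884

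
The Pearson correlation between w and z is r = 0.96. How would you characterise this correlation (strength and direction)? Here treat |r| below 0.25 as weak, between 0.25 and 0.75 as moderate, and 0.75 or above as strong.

strong positive

r = 0.96 > 0 so the relationship is positive.
|r| = 0.96, which falls in the strong range.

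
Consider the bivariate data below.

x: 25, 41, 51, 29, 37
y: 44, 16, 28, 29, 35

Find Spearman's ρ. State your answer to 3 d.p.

Rank x: 1, 4, 5, 2, 3
Rank y: 5, 1, 2, 3, 4
d = rank(x) − rank(y): -4, 3, 3, -1, -1; Σd² = 36
ρ = 1 − 6Σd² / [n(n²−1)] = 1 − 6×36 / (5×24) = 1 − 216/120 ≈ -0.800

-0.800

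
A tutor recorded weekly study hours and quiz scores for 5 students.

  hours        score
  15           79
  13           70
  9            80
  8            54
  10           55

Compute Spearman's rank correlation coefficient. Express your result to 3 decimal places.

0.400

Rank hours: 5, 4, 2, 1, 3
Rank score: 4, 3, 5, 1, 2
d = rank(hours) − rank(score): 1, 1, -3, 0, 1; Σd² = 12
ρ = 1 − 6Σd² / [n(n²−1)] = 1 − 6×12 / (5×24) = 1 − 72/120 ≈ 0.400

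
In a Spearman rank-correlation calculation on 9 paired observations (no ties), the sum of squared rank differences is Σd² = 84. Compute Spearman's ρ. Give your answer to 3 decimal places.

ρ = 1 − 6Σd² / [n(n²−1)] = 1 − 6×84 / (9×80)
  = 1 − 504/720 = 1 − 0.7000 ≈ 0.300

0.300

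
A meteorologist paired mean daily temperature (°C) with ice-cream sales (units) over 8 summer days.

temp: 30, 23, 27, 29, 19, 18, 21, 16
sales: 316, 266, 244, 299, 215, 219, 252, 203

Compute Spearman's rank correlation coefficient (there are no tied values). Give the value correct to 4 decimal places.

0.9048

Rank temp: 8, 5, 6, 7, 3, 2, 4, 1
Rank sales: 8, 6, 4, 7, 2, 3, 5, 1
d = rank(temp) − rank(sales): 0, -1, 2, 0, 1, -1, -1, 0; Σd² = 8
ρ = 1 − 6Σd² / [n(n²−1)] = 1 − 6×8 / (8×63) = 1 − 48/504 ≈ 0.9048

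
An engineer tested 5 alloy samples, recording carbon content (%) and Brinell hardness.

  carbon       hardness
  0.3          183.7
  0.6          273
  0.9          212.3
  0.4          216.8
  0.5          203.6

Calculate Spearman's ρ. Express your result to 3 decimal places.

0.500

Rank carbon: 1, 4, 5, 2, 3
Rank hardness: 1, 5, 3, 4, 2
d = rank(carbon) − rank(hardness): 0, -1, 2, -2, 1; Σd² = 10
ρ = 1 − 6Σd² / [n(n²−1)] = 1 − 6×10 / (5×24) = 1 − 60/120 ≈ 0.500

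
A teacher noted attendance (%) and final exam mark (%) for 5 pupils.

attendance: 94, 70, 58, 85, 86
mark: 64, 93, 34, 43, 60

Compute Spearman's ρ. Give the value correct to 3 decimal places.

Rank attendance: 5, 2, 1, 3, 4
Rank mark: 4, 5, 1, 2, 3
d = rank(attendance) − rank(mark): 1, -3, 0, 1, 1; Σd² = 12
ρ = 1 − 6Σd² / [n(n²−1)] = 1 − 6×12 / (5×24) = 1 − 72/120 ≈ 0.400

0.400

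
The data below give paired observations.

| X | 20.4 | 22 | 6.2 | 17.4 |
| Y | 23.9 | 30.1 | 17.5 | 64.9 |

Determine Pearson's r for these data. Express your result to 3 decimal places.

n = 4, ΣX = 66, ΣY = 136.4, ΣX² = 1241.36, ΣY² = 5995.48, ΣXY = 2387.52
nΣXY − ΣXΣY = 9550.08 − 9002.4 = 547.68
nΣX² − (ΣX)² = 4965.44 − 4356 = 609.44; nΣY² − (ΣY)² = 23981.92 − 18604.96 = 5376.96
r = 547.68 / √(609.44 × 5376.96) = 547.68 / 1810.2305 ≈ 0.303

0.303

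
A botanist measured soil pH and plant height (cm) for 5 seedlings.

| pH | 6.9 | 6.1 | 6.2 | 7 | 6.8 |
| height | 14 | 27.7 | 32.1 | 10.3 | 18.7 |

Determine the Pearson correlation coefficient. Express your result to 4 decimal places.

n = 5, Σx = 33, Σy = 102.8, Σx² = 218.5, Σy² = 2449.48, Σxy = 663.85
nΣxy − ΣxΣy = 3319.25 − 3392.4 = -73.15
nΣx² − (Σx)² = 1092.5 − 1089 = 3.5; nΣy² − (Σy)² = 12247.4 − 10567.84 = 1679.56
r = -73.15 / √(3.5 × 1679.56) = -73.15 / 76.6711 ≈ -0.9541

-0.9541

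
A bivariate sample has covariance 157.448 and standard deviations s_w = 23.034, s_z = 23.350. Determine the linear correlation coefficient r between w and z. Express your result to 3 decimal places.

r = Cov(w,z) / (s_w · s_z) = 157.448 / (23.034 × 23.350)
  = 157.448 / 537.8439 ≈ 0.293

0.293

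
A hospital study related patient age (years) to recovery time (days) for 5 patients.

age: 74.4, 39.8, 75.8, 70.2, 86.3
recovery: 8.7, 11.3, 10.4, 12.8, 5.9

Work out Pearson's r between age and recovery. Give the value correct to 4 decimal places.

-0.5905

n = 5, Σx = 346.5, Σy = 49.1, Σx² = 25240.77, Σy² = 510.19, Σxy = 3293.07
nΣxy − ΣxΣy = 16465.35 − 17013.15 = -547.8
nΣx² − (Σx)² = 126203.85 − 120062.25 = 6141.6; nΣy² − (Σy)² = 2550.95 − 2410.81 = 140.14
r = -547.8 / √(6141.6 × 140.14) = -547.8 / 927.7305 ≈ -0.5905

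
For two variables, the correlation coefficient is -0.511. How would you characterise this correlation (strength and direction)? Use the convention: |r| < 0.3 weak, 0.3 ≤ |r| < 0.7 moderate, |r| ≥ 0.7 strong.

moderate negative

r = -0.511 < 0 so the relationship is negative.
|r| = 0.511, which falls in the moderate range.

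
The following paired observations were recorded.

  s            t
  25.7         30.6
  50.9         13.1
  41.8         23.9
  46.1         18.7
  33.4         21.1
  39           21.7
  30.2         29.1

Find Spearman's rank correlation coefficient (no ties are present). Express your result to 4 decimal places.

-0.8571

Rank s: 1, 7, 5, 6, 3, 4, 2
Rank t: 7, 1, 5, 2, 3, 4, 6
d = rank(s) − rank(t): -6, 6, 0, 4, 0, 0, -4; Σd² = 104
ρ = 1 − 6Σd² / [n(n²−1)] = 1 − 6×104 / (7×48) = 1 − 624/336 ≈ -0.8571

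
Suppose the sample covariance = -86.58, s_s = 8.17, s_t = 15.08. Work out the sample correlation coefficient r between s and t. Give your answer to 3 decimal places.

r = Cov(s,t) / (s_s · s_t) = -86.58 / (8.17 × 15.08)
  = -86.58 / 123.2036 ≈ -0.703

-0.703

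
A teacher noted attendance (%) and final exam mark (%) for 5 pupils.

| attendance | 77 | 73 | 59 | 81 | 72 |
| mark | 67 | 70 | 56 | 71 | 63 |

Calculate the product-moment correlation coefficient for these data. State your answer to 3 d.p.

n = 5, Σx = 362, Σy = 327, Σx² = 26484, Σy² = 21535, Σxy = 23860
nΣxy − ΣxΣy = 119300 − 118374 = 926
nΣx² − (Σx)² = 132420 − 131044 = 1376; nΣy² − (Σy)² = 107675 − 106929 = 746
r = 926 / √(1376 × 746) = 926 / 1013.1614 ≈ 0.914

0.914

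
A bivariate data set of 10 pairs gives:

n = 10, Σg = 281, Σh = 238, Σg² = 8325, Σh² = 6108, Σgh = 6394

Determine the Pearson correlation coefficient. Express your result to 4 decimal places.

-0.6736

r = (nΣgh − ΣgΣh) / √[(nΣg² − (Σg)²)(nΣh² − (Σh)²)]
Numerator: 10×6394 − 281×238 = -2938
Denominator: √[(83250 − 78961)(61080 − 56644)] = √[4289 × 4436] = 4361.8808
r = -2938 / 4361.8808 ≈ -0.6736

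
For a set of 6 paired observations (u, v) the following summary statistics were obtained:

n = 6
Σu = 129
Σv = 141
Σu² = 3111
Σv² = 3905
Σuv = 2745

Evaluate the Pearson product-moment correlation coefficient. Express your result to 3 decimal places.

-0.641

r = (nΣuv − ΣuΣv) / √[(nΣu² − (Σu)²)(nΣv² − (Σv)²)]
Numerator: 6×2745 − 129×141 = -1719
Denominator: √[(18666 − 16641)(23430 − 19881)] = √[2025 × 3549] = 2680.8068
r = -1719 / 2680.8068 ≈ -0.641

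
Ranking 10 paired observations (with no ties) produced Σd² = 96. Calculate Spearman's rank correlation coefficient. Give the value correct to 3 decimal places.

ρ = 1 − 6Σd² / [n(n²−1)] = 1 − 6×96 / (10×99)
  = 1 − 576/990 = 1 − 0.5818 ≈ 0.418

0.418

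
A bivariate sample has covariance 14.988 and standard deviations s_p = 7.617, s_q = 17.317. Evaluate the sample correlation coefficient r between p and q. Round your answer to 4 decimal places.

0.1136

r = Cov(p,q) / (s_p · s_q) = 14.988 / (7.617 × 17.317)
  = 14.988 / 131.9036 ≈ 0.1136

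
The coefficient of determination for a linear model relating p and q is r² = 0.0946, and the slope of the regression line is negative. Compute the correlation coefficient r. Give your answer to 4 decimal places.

-0.3076

|r| = √0.0946 = 0.3076
The association is negative, so r = −0.3076.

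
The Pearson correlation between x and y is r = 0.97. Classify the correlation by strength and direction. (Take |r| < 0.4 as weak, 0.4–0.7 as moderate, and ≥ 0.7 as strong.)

strong positive

r = 0.97 > 0 so the relationship is positive.
|r| = 0.97, which falls in the strong range.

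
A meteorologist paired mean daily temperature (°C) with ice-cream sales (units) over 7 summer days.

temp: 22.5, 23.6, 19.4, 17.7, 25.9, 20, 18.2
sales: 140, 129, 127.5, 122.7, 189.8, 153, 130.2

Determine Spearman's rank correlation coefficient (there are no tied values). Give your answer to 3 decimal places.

Rank temp: 5, 6, 3, 1, 7, 4, 2
Rank sales: 5, 3, 2, 1, 7, 6, 4
d = rank(temp) − rank(sales): 0, 3, 1, 0, 0, -2, -2; Σd² = 18
ρ = 1 − 6Σd² / [n(n²−1)] = 1 − 6×18 / (7×48) = 1 − 108/336 ≈ 0.679

0.679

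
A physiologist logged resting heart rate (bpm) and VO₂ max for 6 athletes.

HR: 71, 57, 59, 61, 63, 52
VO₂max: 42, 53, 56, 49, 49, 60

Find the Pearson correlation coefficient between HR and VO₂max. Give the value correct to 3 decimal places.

n = 6, Σx = 363, Σy = 309, Σx² = 22165, Σy² = 16111, Σxy = 18503
nΣxy − ΣxΣy = 111018 − 112167 = -1149
nΣx² − (Σx)² = 132990 − 131769 = 1221; nΣy² − (Σy)² = 96666 − 95481 = 1185
r = -1149 / √(1221 × 1185) = -1149 / 1202.8653 ≈ -0.955

-0.955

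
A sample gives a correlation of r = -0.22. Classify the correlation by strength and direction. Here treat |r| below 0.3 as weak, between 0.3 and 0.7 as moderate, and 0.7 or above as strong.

r = -0.22 < 0 so the relationship is negative.
|r| = 0.22, which falls in the weak range.

weak negative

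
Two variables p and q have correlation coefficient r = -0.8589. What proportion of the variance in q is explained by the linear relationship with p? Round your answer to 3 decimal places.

0.738

r² = (-0.8589)² = 0.738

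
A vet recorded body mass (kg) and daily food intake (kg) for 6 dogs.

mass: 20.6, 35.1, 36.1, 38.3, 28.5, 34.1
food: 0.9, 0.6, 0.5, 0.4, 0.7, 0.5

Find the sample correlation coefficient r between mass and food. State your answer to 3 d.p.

-0.969

n = 6, Σx = 192.7, Σy = 3.6, Σx² = 6401.53, Σy² = 2.32, Σxy = 109.97
nΣxy − ΣxΣy = 659.82 − 693.72 = -33.9
nΣx² − (Σx)² = 38409.18 − 37133.29 = 1275.89; nΣy² − (Σy)² = 13.92 − 12.96 = 0.96
r = -33.9 / √(1275.89 × 0.96) = -33.9 / 34.9979 ≈ -0.969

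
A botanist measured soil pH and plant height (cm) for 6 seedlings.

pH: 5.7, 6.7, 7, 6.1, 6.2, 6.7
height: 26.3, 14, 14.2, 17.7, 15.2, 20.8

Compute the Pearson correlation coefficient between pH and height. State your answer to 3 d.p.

n = 6, Σx = 38.4, Σy = 108.2, Σx² = 246.92, Σy² = 2066.3, Σxy = 684.68
nΣxy − ΣxΣy = 4108.08 − 4154.88 = -46.8
nΣx² − (Σx)² = 1481.52 − 1474.56 = 6.96; nΣy² − (Σy)² = 12397.8 − 11707.24 = 690.56
r = -46.8 / √(6.96 × 690.56) = -46.8 / 69.3275 ≈ -0.675

-0.675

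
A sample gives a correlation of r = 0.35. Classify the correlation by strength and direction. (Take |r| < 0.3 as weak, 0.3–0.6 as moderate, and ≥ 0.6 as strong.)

moderate positive

r = 0.35 > 0 so the relationship is positive.
|r| = 0.35, which falls in the moderate range.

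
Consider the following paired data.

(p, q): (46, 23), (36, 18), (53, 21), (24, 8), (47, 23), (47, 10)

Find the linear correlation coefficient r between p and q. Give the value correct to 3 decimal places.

0.633

n = 6, Σp = 253, Σq = 103, Σp² = 11215, Σq² = 1987, Σpq = 4562
nΣpq − ΣpΣq = 27372 − 26059 = 1313
nΣp² − (Σp)² = 67290 − 64009 = 3281; nΣq² − (Σq)² = 11922 − 10609 = 1313
r = 1313 / √(3281 × 1313) = 1313 / 2075.5609 ≈ 0.633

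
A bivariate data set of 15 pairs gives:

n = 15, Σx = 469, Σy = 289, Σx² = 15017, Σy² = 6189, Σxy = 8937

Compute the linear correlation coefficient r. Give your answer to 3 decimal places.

-0.212

r = (nΣxy − ΣxΣy) / √[(nΣx² − (Σx)²)(nΣy² − (Σy)²)]
Numerator: 15×8937 − 469×289 = -1486
Denominator: √[(225255 − 219961)(92835 − 83521)] = √[5294 × 9314] = 7021.9880
r = -1486 / 7021.9880 ≈ -0.212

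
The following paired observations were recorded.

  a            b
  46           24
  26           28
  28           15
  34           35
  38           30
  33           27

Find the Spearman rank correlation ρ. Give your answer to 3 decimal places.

0.143

Rank a: 6, 1, 2, 4, 5, 3
Rank b: 2, 4, 1, 6, 5, 3
d = rank(a) − rank(b): 4, -3, 1, -2, 0, 0; Σd² = 30
ρ = 1 − 6Σd² / [n(n²−1)] = 1 − 6×30 / (6×35) = 1 − 180/210 ≈ 0.143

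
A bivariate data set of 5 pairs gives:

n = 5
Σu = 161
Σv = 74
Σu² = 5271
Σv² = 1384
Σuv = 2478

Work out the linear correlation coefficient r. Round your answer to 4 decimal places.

0.6013

r = (nΣuv − ΣuΣv) / √[(nΣu² − (Σu)²)(nΣv² − (Σv)²)]
Numerator: 5×2478 − 161×74 = 476
Denominator: √[(26355 − 25921)(6920 − 5476)] = √[434 × 1444] = 791.6413
r = 476 / 791.6413 ≈ 0.6013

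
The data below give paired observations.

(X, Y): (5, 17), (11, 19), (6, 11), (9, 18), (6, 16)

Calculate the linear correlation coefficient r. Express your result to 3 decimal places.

0.595

n = 5, ΣX = 37, ΣY = 81, ΣX² = 299, ΣY² = 1351, ΣXY = 618
nΣXY − ΣXΣY = 3090 − 2997 = 93
nΣX² − (ΣX)² = 1495 − 1369 = 126; nΣY² − (ΣY)² = 6755 − 6561 = 194
r = 93 / √(126 × 194) = 93 / 156.3458 ≈ 0.595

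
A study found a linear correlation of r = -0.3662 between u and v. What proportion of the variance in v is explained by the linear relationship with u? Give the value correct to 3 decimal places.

r² = (-0.3662)² = 0.134

0.134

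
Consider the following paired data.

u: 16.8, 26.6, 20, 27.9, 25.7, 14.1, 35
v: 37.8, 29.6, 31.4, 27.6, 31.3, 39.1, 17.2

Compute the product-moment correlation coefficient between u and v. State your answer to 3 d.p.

n = 7, Σu = 166.1, Σv = 214, Σu² = 4252.51, Σv² = 6857.06, Σuv = 4778.16
nΣuv − ΣuΣv = 33447.12 − 35545.4 = -2098.28
nΣu² − (Σu)² = 29767.57 − 27589.21 = 2178.36; nΣv² − (Σv)² = 47999.42 − 45796 = 2203.42
r = -2098.28 / √(2178.36 × 2203.42) = -2098.28 / 2190.8542 ≈ -0.958

-0.958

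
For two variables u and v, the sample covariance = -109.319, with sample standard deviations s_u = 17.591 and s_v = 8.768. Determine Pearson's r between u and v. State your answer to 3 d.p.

-0.709

r = Cov(u,v) / (s_u · s_v) = -109.319 / (17.591 × 8.768)
  = -109.319 / 154.2379 ≈ -0.709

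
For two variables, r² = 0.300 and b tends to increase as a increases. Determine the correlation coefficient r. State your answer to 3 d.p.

|r| = √0.300 = 0.548
The association is positive, so r = 0.548.

0.548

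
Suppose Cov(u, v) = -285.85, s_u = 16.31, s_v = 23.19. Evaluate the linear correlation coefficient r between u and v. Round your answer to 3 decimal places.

-0.756

r = Cov(u,v) / (s_u · s_v) = -285.85 / (16.31 × 23.19)
  = -285.85 / 378.2289 ≈ -0.756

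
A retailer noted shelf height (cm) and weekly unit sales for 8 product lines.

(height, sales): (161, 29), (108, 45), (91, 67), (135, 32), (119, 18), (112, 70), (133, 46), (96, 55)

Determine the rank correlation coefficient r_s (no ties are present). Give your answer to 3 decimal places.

-0.643

Rank height: 8, 3, 1, 7, 5, 4, 6, 2
Rank sales: 2, 4, 7, 3, 1, 8, 5, 6
d = rank(height) − rank(sales): 6, -1, -6, 4, 4, -4, 1, -4; Σd² = 138
ρ = 1 − 6Σd² / [n(n²−1)] = 1 − 6×138 / (8×63) = 1 − 828/504 ≈ -0.643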